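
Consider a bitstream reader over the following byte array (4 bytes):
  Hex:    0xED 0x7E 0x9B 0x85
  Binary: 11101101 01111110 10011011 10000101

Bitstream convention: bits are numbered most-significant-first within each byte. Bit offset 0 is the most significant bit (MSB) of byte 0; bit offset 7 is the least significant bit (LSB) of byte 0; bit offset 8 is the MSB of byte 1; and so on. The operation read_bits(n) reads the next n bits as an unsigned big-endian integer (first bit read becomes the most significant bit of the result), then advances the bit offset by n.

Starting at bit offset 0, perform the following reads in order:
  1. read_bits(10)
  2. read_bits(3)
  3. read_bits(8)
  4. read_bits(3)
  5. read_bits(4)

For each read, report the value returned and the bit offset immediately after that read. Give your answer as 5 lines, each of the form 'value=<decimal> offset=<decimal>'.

Read 1: bits[0:10] width=10 -> value=949 (bin 1110110101); offset now 10 = byte 1 bit 2; 22 bits remain
Read 2: bits[10:13] width=3 -> value=7 (bin 111); offset now 13 = byte 1 bit 5; 19 bits remain
Read 3: bits[13:21] width=8 -> value=211 (bin 11010011); offset now 21 = byte 2 bit 5; 11 bits remain
Read 4: bits[21:24] width=3 -> value=3 (bin 011); offset now 24 = byte 3 bit 0; 8 bits remain
Read 5: bits[24:28] width=4 -> value=8 (bin 1000); offset now 28 = byte 3 bit 4; 4 bits remain

Answer: value=949 offset=10
value=7 offset=13
value=211 offset=21
value=3 offset=24
value=8 offset=28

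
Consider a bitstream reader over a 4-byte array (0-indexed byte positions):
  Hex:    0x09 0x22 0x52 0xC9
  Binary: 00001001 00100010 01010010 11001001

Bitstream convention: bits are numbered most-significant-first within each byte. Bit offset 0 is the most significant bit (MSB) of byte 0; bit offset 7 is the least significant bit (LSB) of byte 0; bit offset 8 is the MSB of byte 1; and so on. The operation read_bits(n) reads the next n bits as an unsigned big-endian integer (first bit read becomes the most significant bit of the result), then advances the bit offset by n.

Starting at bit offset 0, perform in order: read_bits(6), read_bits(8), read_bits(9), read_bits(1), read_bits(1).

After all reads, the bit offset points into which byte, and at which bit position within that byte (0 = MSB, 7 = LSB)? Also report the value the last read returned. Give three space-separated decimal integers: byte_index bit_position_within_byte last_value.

Read 1: bits[0:6] width=6 -> value=2 (bin 000010); offset now 6 = byte 0 bit 6; 26 bits remain
Read 2: bits[6:14] width=8 -> value=72 (bin 01001000); offset now 14 = byte 1 bit 6; 18 bits remain
Read 3: bits[14:23] width=9 -> value=297 (bin 100101001); offset now 23 = byte 2 bit 7; 9 bits remain
Read 4: bits[23:24] width=1 -> value=0 (bin 0); offset now 24 = byte 3 bit 0; 8 bits remain
Read 5: bits[24:25] width=1 -> value=1 (bin 1); offset now 25 = byte 3 bit 1; 7 bits remain

Answer: 3 1 1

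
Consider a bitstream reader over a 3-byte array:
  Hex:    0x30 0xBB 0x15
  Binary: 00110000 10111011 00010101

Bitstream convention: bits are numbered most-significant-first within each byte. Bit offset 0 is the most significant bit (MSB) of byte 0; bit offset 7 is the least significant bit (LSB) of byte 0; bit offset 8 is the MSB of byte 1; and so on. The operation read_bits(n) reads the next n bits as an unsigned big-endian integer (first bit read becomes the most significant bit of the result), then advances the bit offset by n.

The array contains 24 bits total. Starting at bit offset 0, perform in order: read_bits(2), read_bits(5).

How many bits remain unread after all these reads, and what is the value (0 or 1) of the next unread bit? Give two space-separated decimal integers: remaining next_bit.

Read 1: bits[0:2] width=2 -> value=0 (bin 00); offset now 2 = byte 0 bit 2; 22 bits remain
Read 2: bits[2:7] width=5 -> value=24 (bin 11000); offset now 7 = byte 0 bit 7; 17 bits remain

Answer: 17 0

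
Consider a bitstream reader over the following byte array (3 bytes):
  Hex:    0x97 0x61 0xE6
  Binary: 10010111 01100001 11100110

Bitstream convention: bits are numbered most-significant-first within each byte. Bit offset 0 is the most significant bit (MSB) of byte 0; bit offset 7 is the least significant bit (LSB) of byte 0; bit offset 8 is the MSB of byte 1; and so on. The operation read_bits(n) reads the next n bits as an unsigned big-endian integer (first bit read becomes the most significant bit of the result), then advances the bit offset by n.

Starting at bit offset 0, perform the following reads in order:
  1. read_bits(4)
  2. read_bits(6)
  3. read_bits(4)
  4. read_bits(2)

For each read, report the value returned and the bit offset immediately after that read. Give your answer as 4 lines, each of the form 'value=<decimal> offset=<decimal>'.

Answer: value=9 offset=4
value=29 offset=10
value=8 offset=14
value=1 offset=16

Derivation:
Read 1: bits[0:4] width=4 -> value=9 (bin 1001); offset now 4 = byte 0 bit 4; 20 bits remain
Read 2: bits[4:10] width=6 -> value=29 (bin 011101); offset now 10 = byte 1 bit 2; 14 bits remain
Read 3: bits[10:14] width=4 -> value=8 (bin 1000); offset now 14 = byte 1 bit 6; 10 bits remain
Read 4: bits[14:16] width=2 -> value=1 (bin 01); offset now 16 = byte 2 bit 0; 8 bits remain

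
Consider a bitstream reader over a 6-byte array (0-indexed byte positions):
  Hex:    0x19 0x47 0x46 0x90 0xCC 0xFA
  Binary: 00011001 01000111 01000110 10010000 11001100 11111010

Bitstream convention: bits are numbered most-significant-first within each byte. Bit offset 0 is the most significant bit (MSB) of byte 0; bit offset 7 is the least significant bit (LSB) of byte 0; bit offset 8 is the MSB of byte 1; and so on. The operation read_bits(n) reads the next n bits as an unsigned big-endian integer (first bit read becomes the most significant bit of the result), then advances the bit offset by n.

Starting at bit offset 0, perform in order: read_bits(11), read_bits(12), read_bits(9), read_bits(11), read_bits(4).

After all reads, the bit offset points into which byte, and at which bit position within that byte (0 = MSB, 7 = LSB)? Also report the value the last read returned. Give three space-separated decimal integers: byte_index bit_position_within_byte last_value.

Read 1: bits[0:11] width=11 -> value=202 (bin 00011001010); offset now 11 = byte 1 bit 3; 37 bits remain
Read 2: bits[11:23] width=12 -> value=931 (bin 001110100011); offset now 23 = byte 2 bit 7; 25 bits remain
Read 3: bits[23:32] width=9 -> value=144 (bin 010010000); offset now 32 = byte 4 bit 0; 16 bits remain
Read 4: bits[32:43] width=11 -> value=1639 (bin 11001100111); offset now 43 = byte 5 bit 3; 5 bits remain
Read 5: bits[43:47] width=4 -> value=13 (bin 1101); offset now 47 = byte 5 bit 7; 1 bits remain

Answer: 5 7 13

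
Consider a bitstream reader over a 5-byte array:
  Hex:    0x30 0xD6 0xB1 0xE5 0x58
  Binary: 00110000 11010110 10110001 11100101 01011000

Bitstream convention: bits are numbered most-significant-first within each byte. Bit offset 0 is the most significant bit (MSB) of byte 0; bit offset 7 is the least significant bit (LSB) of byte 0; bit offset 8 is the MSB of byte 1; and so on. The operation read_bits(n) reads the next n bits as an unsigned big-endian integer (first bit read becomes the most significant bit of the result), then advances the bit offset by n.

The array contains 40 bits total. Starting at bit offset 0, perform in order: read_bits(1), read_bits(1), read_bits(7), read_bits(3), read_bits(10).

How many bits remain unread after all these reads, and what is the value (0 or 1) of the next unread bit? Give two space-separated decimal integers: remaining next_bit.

Answer: 18 0

Derivation:
Read 1: bits[0:1] width=1 -> value=0 (bin 0); offset now 1 = byte 0 bit 1; 39 bits remain
Read 2: bits[1:2] width=1 -> value=0 (bin 0); offset now 2 = byte 0 bit 2; 38 bits remain
Read 3: bits[2:9] width=7 -> value=97 (bin 1100001); offset now 9 = byte 1 bit 1; 31 bits remain
Read 4: bits[9:12] width=3 -> value=5 (bin 101); offset now 12 = byte 1 bit 4; 28 bits remain
Read 5: bits[12:22] width=10 -> value=428 (bin 0110101100); offset now 22 = byte 2 bit 6; 18 bits remain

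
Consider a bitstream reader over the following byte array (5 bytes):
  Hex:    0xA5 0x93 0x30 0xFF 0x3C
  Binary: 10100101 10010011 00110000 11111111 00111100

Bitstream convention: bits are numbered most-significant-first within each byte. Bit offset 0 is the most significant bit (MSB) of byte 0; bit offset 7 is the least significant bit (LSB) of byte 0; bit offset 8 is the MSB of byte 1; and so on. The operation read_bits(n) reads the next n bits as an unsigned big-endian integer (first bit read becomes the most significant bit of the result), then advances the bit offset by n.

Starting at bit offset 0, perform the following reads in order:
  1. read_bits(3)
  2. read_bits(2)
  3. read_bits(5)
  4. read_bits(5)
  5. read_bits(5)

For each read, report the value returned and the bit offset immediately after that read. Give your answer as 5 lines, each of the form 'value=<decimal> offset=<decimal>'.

Read 1: bits[0:3] width=3 -> value=5 (bin 101); offset now 3 = byte 0 bit 3; 37 bits remain
Read 2: bits[3:5] width=2 -> value=0 (bin 00); offset now 5 = byte 0 bit 5; 35 bits remain
Read 3: bits[5:10] width=5 -> value=22 (bin 10110); offset now 10 = byte 1 bit 2; 30 bits remain
Read 4: bits[10:15] width=5 -> value=9 (bin 01001); offset now 15 = byte 1 bit 7; 25 bits remain
Read 5: bits[15:20] width=5 -> value=19 (bin 10011); offset now 20 = byte 2 bit 4; 20 bits remain

Answer: value=5 offset=3
value=0 offset=5
value=22 offset=10
value=9 offset=15
value=19 offset=20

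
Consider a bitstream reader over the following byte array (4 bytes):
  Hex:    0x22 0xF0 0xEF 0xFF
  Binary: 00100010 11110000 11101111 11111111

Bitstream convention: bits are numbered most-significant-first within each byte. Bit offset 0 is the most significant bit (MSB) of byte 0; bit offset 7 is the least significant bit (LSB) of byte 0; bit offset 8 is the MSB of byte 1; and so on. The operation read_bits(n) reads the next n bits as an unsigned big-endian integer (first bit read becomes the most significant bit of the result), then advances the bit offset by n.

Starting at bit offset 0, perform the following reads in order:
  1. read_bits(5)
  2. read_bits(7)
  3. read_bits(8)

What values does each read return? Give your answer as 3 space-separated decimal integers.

Answer: 4 47 14

Derivation:
Read 1: bits[0:5] width=5 -> value=4 (bin 00100); offset now 5 = byte 0 bit 5; 27 bits remain
Read 2: bits[5:12] width=7 -> value=47 (bin 0101111); offset now 12 = byte 1 bit 4; 20 bits remain
Read 3: bits[12:20] width=8 -> value=14 (bin 00001110); offset now 20 = byte 2 bit 4; 12 bits remain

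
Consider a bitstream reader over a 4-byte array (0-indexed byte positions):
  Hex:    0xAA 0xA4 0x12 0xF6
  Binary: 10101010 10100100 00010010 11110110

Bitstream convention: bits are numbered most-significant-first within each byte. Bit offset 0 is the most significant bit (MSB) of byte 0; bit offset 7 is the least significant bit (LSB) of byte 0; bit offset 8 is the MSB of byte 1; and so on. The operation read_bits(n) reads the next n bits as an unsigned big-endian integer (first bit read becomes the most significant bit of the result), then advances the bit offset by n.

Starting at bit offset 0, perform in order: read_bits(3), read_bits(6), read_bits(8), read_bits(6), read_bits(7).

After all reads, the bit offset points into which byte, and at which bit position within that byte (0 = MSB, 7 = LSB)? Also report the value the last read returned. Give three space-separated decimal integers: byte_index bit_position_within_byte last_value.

Answer: 3 6 61

Derivation:
Read 1: bits[0:3] width=3 -> value=5 (bin 101); offset now 3 = byte 0 bit 3; 29 bits remain
Read 2: bits[3:9] width=6 -> value=21 (bin 010101); offset now 9 = byte 1 bit 1; 23 bits remain
Read 3: bits[9:17] width=8 -> value=72 (bin 01001000); offset now 17 = byte 2 bit 1; 15 bits remain
Read 4: bits[17:23] width=6 -> value=9 (bin 001001); offset now 23 = byte 2 bit 7; 9 bits remain
Read 5: bits[23:30] width=7 -> value=61 (bin 0111101); offset now 30 = byte 3 bit 6; 2 bits remain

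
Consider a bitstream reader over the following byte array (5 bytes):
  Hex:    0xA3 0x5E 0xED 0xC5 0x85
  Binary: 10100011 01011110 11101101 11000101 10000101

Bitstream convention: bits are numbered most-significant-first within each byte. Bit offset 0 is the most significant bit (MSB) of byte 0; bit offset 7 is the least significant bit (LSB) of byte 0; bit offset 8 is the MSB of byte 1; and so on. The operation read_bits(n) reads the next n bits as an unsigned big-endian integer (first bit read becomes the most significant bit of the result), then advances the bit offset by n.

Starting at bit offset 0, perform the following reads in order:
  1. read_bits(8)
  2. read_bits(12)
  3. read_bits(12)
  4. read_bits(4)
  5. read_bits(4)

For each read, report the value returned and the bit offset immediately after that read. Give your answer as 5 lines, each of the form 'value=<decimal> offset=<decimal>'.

Read 1: bits[0:8] width=8 -> value=163 (bin 10100011); offset now 8 = byte 1 bit 0; 32 bits remain
Read 2: bits[8:20] width=12 -> value=1518 (bin 010111101110); offset now 20 = byte 2 bit 4; 20 bits remain
Read 3: bits[20:32] width=12 -> value=3525 (bin 110111000101); offset now 32 = byte 4 bit 0; 8 bits remain
Read 4: bits[32:36] width=4 -> value=8 (bin 1000); offset now 36 = byte 4 bit 4; 4 bits remain
Read 5: bits[36:40] width=4 -> value=5 (bin 0101); offset now 40 = byte 5 bit 0; 0 bits remain

Answer: value=163 offset=8
value=1518 offset=20
value=3525 offset=32
value=8 offset=36
value=5 offset=40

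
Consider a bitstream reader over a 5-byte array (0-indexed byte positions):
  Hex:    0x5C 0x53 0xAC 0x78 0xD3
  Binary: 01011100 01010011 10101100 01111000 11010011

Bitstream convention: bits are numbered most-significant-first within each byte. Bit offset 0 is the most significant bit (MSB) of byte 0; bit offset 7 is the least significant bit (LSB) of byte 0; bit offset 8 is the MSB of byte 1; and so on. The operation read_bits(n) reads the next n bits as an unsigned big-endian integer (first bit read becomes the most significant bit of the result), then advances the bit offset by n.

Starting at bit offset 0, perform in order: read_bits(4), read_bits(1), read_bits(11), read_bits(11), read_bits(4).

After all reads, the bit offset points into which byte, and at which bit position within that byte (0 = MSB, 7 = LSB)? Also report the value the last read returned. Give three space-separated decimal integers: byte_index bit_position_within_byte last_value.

Read 1: bits[0:4] width=4 -> value=5 (bin 0101); offset now 4 = byte 0 bit 4; 36 bits remain
Read 2: bits[4:5] width=1 -> value=1 (bin 1); offset now 5 = byte 0 bit 5; 35 bits remain
Read 3: bits[5:16] width=11 -> value=1107 (bin 10001010011); offset now 16 = byte 2 bit 0; 24 bits remain
Read 4: bits[16:27] width=11 -> value=1379 (bin 10101100011); offset now 27 = byte 3 bit 3; 13 bits remain
Read 5: bits[27:31] width=4 -> value=12 (bin 1100); offset now 31 = byte 3 bit 7; 9 bits remain

Answer: 3 7 12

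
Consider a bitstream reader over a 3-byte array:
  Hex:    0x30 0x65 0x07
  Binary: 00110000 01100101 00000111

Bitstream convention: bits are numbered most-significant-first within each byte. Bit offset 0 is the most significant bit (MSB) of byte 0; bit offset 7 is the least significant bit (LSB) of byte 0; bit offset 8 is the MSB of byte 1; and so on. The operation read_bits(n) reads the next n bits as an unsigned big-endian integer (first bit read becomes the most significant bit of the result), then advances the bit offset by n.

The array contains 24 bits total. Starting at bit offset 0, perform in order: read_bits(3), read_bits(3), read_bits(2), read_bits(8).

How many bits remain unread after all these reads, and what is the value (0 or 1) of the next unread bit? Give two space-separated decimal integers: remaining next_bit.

Read 1: bits[0:3] width=3 -> value=1 (bin 001); offset now 3 = byte 0 bit 3; 21 bits remain
Read 2: bits[3:6] width=3 -> value=4 (bin 100); offset now 6 = byte 0 bit 6; 18 bits remain
Read 3: bits[6:8] width=2 -> value=0 (bin 00); offset now 8 = byte 1 bit 0; 16 bits remain
Read 4: bits[8:16] width=8 -> value=101 (bin 01100101); offset now 16 = byte 2 bit 0; 8 bits remain

Answer: 8 0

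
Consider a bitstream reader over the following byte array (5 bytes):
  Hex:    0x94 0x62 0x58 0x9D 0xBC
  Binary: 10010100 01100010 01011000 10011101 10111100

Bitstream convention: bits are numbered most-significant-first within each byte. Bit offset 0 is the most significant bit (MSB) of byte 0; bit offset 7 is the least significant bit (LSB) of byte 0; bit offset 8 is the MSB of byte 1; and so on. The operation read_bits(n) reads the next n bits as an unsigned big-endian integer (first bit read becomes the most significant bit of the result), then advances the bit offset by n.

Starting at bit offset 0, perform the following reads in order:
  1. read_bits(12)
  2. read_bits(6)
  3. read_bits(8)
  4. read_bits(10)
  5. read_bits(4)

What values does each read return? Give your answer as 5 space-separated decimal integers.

Read 1: bits[0:12] width=12 -> value=2374 (bin 100101000110); offset now 12 = byte 1 bit 4; 28 bits remain
Read 2: bits[12:18] width=6 -> value=9 (bin 001001); offset now 18 = byte 2 bit 2; 22 bits remain
Read 3: bits[18:26] width=8 -> value=98 (bin 01100010); offset now 26 = byte 3 bit 2; 14 bits remain
Read 4: bits[26:36] width=10 -> value=475 (bin 0111011011); offset now 36 = byte 4 bit 4; 4 bits remain
Read 5: bits[36:40] width=4 -> value=12 (bin 1100); offset now 40 = byte 5 bit 0; 0 bits remain

Answer: 2374 9 98 475 12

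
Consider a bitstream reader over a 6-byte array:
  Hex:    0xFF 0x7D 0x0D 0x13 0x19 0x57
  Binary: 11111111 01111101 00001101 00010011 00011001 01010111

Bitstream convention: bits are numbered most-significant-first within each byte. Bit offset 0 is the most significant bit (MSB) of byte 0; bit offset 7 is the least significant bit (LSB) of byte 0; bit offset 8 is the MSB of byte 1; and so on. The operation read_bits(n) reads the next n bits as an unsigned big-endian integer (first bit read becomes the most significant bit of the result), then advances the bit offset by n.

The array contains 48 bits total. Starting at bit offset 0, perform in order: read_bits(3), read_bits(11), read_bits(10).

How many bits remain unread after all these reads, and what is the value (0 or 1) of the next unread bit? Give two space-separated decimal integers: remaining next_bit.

Answer: 24 0

Derivation:
Read 1: bits[0:3] width=3 -> value=7 (bin 111); offset now 3 = byte 0 bit 3; 45 bits remain
Read 2: bits[3:14] width=11 -> value=2015 (bin 11111011111); offset now 14 = byte 1 bit 6; 34 bits remain
Read 3: bits[14:24] width=10 -> value=269 (bin 0100001101); offset now 24 = byte 3 bit 0; 24 bits remain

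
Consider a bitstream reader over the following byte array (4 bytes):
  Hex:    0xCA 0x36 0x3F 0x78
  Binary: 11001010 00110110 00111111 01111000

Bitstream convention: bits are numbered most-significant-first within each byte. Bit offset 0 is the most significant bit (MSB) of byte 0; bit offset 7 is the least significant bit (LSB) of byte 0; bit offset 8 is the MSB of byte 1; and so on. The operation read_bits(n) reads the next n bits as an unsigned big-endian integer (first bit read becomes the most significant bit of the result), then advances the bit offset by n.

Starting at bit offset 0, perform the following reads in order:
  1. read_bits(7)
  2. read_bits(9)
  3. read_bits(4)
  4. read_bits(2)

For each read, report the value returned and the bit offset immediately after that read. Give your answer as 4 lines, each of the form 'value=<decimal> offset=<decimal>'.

Read 1: bits[0:7] width=7 -> value=101 (bin 1100101); offset now 7 = byte 0 bit 7; 25 bits remain
Read 2: bits[7:16] width=9 -> value=54 (bin 000110110); offset now 16 = byte 2 bit 0; 16 bits remain
Read 3: bits[16:20] width=4 -> value=3 (bin 0011); offset now 20 = byte 2 bit 4; 12 bits remain
Read 4: bits[20:22] width=2 -> value=3 (bin 11); offset now 22 = byte 2 bit 6; 10 bits remain

Answer: value=101 offset=7
value=54 offset=16
value=3 offset=20
value=3 offset=22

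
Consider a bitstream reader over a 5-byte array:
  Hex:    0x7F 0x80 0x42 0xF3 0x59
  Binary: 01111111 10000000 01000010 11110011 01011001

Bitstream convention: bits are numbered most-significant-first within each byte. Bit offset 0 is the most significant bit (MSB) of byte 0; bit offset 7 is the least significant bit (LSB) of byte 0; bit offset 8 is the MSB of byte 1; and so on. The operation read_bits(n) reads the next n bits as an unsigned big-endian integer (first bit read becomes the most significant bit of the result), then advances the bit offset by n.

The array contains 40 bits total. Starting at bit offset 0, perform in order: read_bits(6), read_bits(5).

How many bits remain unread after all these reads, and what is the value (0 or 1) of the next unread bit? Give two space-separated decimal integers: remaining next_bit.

Answer: 29 0

Derivation:
Read 1: bits[0:6] width=6 -> value=31 (bin 011111); offset now 6 = byte 0 bit 6; 34 bits remain
Read 2: bits[6:11] width=5 -> value=28 (bin 11100); offset now 11 = byte 1 bit 3; 29 bits remain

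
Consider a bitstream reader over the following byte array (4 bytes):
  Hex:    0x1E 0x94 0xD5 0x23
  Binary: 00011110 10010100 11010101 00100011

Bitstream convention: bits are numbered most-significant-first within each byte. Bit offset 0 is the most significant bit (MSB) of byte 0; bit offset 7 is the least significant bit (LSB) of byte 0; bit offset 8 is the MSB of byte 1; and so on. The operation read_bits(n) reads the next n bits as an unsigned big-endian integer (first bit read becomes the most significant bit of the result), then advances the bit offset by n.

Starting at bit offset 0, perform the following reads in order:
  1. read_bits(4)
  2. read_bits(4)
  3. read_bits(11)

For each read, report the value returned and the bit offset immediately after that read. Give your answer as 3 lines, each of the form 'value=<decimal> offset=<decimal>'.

Answer: value=1 offset=4
value=14 offset=8
value=1190 offset=19

Derivation:
Read 1: bits[0:4] width=4 -> value=1 (bin 0001); offset now 4 = byte 0 bit 4; 28 bits remain
Read 2: bits[4:8] width=4 -> value=14 (bin 1110); offset now 8 = byte 1 bit 0; 24 bits remain
Read 3: bits[8:19] width=11 -> value=1190 (bin 10010100110); offset now 19 = byte 2 bit 3; 13 bits remain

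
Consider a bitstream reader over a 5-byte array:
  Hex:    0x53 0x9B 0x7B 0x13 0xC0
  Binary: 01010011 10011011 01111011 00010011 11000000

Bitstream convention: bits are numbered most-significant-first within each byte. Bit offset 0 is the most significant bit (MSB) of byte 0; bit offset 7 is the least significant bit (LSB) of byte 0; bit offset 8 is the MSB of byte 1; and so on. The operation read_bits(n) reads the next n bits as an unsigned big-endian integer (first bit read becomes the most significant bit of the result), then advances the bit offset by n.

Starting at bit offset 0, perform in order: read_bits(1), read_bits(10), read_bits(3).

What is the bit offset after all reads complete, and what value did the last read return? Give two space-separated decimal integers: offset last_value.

Read 1: bits[0:1] width=1 -> value=0 (bin 0); offset now 1 = byte 0 bit 1; 39 bits remain
Read 2: bits[1:11] width=10 -> value=668 (bin 1010011100); offset now 11 = byte 1 bit 3; 29 bits remain
Read 3: bits[11:14] width=3 -> value=6 (bin 110); offset now 14 = byte 1 bit 6; 26 bits remain

Answer: 14 6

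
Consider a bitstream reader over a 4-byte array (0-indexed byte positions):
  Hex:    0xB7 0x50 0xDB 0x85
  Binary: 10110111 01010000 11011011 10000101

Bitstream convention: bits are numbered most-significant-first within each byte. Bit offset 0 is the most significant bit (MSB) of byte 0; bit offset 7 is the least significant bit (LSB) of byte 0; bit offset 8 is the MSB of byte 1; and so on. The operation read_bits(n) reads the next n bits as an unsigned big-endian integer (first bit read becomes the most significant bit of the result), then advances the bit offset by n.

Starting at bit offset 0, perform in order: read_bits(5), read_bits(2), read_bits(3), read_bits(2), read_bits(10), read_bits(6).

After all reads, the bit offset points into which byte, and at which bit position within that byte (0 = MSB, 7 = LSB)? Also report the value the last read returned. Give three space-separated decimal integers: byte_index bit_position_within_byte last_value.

Answer: 3 4 56

Derivation:
Read 1: bits[0:5] width=5 -> value=22 (bin 10110); offset now 5 = byte 0 bit 5; 27 bits remain
Read 2: bits[5:7] width=2 -> value=3 (bin 11); offset now 7 = byte 0 bit 7; 25 bits remain
Read 3: bits[7:10] width=3 -> value=5 (bin 101); offset now 10 = byte 1 bit 2; 22 bits remain
Read 4: bits[10:12] width=2 -> value=1 (bin 01); offset now 12 = byte 1 bit 4; 20 bits remain
Read 5: bits[12:22] width=10 -> value=54 (bin 0000110110); offset now 22 = byte 2 bit 6; 10 bits remain
Read 6: bits[22:28] width=6 -> value=56 (bin 111000); offset now 28 = byte 3 bit 4; 4 bits remain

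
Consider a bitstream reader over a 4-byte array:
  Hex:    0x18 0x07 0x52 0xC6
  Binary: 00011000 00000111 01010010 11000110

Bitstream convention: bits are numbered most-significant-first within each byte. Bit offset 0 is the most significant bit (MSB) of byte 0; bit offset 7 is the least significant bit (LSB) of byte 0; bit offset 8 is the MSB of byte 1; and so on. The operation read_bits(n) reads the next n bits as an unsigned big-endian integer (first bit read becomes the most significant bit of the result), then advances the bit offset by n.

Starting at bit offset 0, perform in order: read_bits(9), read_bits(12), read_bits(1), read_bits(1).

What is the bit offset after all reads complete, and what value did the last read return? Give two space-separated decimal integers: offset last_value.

Answer: 23 1

Derivation:
Read 1: bits[0:9] width=9 -> value=48 (bin 000110000); offset now 9 = byte 1 bit 1; 23 bits remain
Read 2: bits[9:21] width=12 -> value=234 (bin 000011101010); offset now 21 = byte 2 bit 5; 11 bits remain
Read 3: bits[21:22] width=1 -> value=0 (bin 0); offset now 22 = byte 2 bit 6; 10 bits remain
Read 4: bits[22:23] width=1 -> value=1 (bin 1); offset now 23 = byte 2 bit 7; 9 bits remain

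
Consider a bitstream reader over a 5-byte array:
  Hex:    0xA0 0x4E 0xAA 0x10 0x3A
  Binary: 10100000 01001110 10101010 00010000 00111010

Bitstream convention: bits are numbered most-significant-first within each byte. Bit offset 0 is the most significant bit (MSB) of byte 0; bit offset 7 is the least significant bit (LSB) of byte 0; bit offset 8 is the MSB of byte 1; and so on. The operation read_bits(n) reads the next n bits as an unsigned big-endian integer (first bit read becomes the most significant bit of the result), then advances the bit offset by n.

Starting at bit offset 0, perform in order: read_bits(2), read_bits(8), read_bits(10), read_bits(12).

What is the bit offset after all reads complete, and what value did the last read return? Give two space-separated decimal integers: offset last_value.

Answer: 32 2576

Derivation:
Read 1: bits[0:2] width=2 -> value=2 (bin 10); offset now 2 = byte 0 bit 2; 38 bits remain
Read 2: bits[2:10] width=8 -> value=129 (bin 10000001); offset now 10 = byte 1 bit 2; 30 bits remain
Read 3: bits[10:20] width=10 -> value=234 (bin 0011101010); offset now 20 = byte 2 bit 4; 20 bits remain
Read 4: bits[20:32] width=12 -> value=2576 (bin 101000010000); offset now 32 = byte 4 bit 0; 8 bits remain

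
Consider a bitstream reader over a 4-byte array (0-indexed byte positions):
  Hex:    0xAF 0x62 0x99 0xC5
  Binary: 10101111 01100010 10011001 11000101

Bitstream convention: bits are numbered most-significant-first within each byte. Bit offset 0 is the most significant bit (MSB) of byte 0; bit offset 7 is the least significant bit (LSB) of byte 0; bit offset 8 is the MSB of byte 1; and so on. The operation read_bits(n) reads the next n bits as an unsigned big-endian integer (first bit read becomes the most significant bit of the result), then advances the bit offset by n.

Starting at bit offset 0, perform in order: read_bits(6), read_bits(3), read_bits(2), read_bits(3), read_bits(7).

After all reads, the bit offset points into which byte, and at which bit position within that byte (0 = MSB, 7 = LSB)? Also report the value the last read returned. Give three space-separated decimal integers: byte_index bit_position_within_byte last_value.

Read 1: bits[0:6] width=6 -> value=43 (bin 101011); offset now 6 = byte 0 bit 6; 26 bits remain
Read 2: bits[6:9] width=3 -> value=6 (bin 110); offset now 9 = byte 1 bit 1; 23 bits remain
Read 3: bits[9:11] width=2 -> value=3 (bin 11); offset now 11 = byte 1 bit 3; 21 bits remain
Read 4: bits[11:14] width=3 -> value=0 (bin 000); offset now 14 = byte 1 bit 6; 18 bits remain
Read 5: bits[14:21] width=7 -> value=83 (bin 1010011); offset now 21 = byte 2 bit 5; 11 bits remain

Answer: 2 5 83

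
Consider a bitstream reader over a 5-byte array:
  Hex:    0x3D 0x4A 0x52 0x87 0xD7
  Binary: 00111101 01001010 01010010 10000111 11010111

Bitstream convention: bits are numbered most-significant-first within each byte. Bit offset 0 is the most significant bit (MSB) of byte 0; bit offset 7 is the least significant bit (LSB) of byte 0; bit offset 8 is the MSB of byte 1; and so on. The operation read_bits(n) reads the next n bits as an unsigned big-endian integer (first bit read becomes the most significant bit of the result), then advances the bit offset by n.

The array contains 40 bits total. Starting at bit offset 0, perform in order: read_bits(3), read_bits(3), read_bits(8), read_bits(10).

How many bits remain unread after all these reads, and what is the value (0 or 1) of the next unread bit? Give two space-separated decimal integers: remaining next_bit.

Answer: 16 1

Derivation:
Read 1: bits[0:3] width=3 -> value=1 (bin 001); offset now 3 = byte 0 bit 3; 37 bits remain
Read 2: bits[3:6] width=3 -> value=7 (bin 111); offset now 6 = byte 0 bit 6; 34 bits remain
Read 3: bits[6:14] width=8 -> value=82 (bin 01010010); offset now 14 = byte 1 bit 6; 26 bits remain
Read 4: bits[14:24] width=10 -> value=594 (bin 1001010010); offset now 24 = byte 3 bit 0; 16 bits remain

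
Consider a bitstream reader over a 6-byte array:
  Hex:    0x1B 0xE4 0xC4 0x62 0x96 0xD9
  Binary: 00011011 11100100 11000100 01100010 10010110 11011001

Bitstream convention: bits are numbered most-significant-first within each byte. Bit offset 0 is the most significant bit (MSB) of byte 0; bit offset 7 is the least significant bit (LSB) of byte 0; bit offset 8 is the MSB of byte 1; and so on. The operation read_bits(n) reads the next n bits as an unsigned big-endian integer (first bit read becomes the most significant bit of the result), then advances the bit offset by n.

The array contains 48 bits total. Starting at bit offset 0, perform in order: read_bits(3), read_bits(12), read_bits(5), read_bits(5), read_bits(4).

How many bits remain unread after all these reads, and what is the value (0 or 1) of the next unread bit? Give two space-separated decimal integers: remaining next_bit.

Answer: 19 0

Derivation:
Read 1: bits[0:3] width=3 -> value=0 (bin 000); offset now 3 = byte 0 bit 3; 45 bits remain
Read 2: bits[3:15] width=12 -> value=3570 (bin 110111110010); offset now 15 = byte 1 bit 7; 33 bits remain
Read 3: bits[15:20] width=5 -> value=12 (bin 01100); offset now 20 = byte 2 bit 4; 28 bits remain
Read 4: bits[20:25] width=5 -> value=8 (bin 01000); offset now 25 = byte 3 bit 1; 23 bits remain
Read 5: bits[25:29] width=4 -> value=12 (bin 1100); offset now 29 = byte 3 bit 5; 19 bits remain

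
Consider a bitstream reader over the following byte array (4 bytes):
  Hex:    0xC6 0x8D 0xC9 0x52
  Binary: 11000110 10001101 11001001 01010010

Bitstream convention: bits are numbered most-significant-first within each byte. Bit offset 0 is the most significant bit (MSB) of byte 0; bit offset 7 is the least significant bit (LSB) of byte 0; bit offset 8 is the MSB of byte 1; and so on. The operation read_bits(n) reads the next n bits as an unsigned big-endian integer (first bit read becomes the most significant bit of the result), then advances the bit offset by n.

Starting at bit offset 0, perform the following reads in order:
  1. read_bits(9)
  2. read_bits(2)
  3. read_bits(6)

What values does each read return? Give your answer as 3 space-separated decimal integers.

Answer: 397 0 27

Derivation:
Read 1: bits[0:9] width=9 -> value=397 (bin 110001101); offset now 9 = byte 1 bit 1; 23 bits remain
Read 2: bits[9:11] width=2 -> value=0 (bin 00); offset now 11 = byte 1 bit 3; 21 bits remain
Read 3: bits[11:17] width=6 -> value=27 (bin 011011); offset now 17 = byte 2 bit 1; 15 bits remain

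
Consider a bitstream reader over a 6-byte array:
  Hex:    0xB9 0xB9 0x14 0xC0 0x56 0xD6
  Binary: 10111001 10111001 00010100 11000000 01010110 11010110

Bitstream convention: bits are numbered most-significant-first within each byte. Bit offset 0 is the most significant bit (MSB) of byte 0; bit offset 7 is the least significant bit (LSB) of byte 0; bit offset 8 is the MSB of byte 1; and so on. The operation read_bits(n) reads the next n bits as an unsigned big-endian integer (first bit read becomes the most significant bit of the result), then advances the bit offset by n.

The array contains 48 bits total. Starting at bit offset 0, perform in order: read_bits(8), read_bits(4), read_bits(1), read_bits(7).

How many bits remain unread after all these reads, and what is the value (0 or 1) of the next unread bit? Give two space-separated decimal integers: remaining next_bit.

Read 1: bits[0:8] width=8 -> value=185 (bin 10111001); offset now 8 = byte 1 bit 0; 40 bits remain
Read 2: bits[8:12] width=4 -> value=11 (bin 1011); offset now 12 = byte 1 bit 4; 36 bits remain
Read 3: bits[12:13] width=1 -> value=1 (bin 1); offset now 13 = byte 1 bit 5; 35 bits remain
Read 4: bits[13:20] width=7 -> value=17 (bin 0010001); offset now 20 = byte 2 bit 4; 28 bits remain

Answer: 28 0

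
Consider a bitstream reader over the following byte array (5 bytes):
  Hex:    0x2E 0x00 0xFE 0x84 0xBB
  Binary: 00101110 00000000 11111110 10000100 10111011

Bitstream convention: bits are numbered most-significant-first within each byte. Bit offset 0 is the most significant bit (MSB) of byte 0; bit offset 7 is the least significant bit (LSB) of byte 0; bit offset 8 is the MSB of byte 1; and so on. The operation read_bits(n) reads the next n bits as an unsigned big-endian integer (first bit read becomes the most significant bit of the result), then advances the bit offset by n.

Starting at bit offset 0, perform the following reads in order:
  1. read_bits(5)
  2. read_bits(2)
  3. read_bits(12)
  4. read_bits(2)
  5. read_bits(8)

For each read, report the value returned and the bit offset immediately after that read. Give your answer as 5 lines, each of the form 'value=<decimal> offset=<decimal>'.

Read 1: bits[0:5] width=5 -> value=5 (bin 00101); offset now 5 = byte 0 bit 5; 35 bits remain
Read 2: bits[5:7] width=2 -> value=3 (bin 11); offset now 7 = byte 0 bit 7; 33 bits remain
Read 3: bits[7:19] width=12 -> value=7 (bin 000000000111); offset now 19 = byte 2 bit 3; 21 bits remain
Read 4: bits[19:21] width=2 -> value=3 (bin 11); offset now 21 = byte 2 bit 5; 19 bits remain
Read 5: bits[21:29] width=8 -> value=208 (bin 11010000); offset now 29 = byte 3 bit 5; 11 bits remain

Answer: value=5 offset=5
value=3 offset=7
value=7 offset=19
value=3 offset=21
value=208 offset=29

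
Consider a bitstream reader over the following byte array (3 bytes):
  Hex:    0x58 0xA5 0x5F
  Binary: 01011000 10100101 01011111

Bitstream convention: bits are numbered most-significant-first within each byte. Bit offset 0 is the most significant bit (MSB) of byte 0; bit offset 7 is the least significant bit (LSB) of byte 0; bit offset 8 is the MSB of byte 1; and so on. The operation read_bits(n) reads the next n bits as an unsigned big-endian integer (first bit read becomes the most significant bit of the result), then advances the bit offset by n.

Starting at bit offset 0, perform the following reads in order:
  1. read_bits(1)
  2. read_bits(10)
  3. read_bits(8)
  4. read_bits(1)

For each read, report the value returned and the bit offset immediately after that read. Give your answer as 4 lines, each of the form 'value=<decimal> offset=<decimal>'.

Answer: value=0 offset=1
value=709 offset=11
value=42 offset=19
value=1 offset=20

Derivation:
Read 1: bits[0:1] width=1 -> value=0 (bin 0); offset now 1 = byte 0 bit 1; 23 bits remain
Read 2: bits[1:11] width=10 -> value=709 (bin 1011000101); offset now 11 = byte 1 bit 3; 13 bits remain
Read 3: bits[11:19] width=8 -> value=42 (bin 00101010); offset now 19 = byte 2 bit 3; 5 bits remain
Read 4: bits[19:20] width=1 -> value=1 (bin 1); offset now 20 = byte 2 bit 4; 4 bits remain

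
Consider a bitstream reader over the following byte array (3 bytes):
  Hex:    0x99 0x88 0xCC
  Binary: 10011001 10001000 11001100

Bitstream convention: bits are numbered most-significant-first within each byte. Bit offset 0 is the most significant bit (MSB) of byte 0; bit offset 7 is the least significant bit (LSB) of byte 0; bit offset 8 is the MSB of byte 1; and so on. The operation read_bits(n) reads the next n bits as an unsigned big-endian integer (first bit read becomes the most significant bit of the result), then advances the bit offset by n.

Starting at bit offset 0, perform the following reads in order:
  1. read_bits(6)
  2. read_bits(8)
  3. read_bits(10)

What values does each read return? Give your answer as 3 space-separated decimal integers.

Read 1: bits[0:6] width=6 -> value=38 (bin 100110); offset now 6 = byte 0 bit 6; 18 bits remain
Read 2: bits[6:14] width=8 -> value=98 (bin 01100010); offset now 14 = byte 1 bit 6; 10 bits remain
Read 3: bits[14:24] width=10 -> value=204 (bin 0011001100); offset now 24 = byte 3 bit 0; 0 bits remain

Answer: 38 98 204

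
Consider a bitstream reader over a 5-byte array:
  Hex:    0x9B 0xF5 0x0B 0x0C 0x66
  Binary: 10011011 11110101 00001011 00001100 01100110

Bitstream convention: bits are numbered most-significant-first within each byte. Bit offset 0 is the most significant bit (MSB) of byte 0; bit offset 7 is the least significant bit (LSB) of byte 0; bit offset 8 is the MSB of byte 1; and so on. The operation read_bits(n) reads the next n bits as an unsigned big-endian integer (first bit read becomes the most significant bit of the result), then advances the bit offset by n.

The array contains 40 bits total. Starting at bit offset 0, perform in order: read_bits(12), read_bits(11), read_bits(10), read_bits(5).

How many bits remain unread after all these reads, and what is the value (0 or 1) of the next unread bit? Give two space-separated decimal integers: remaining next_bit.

Answer: 2 1

Derivation:
Read 1: bits[0:12] width=12 -> value=2495 (bin 100110111111); offset now 12 = byte 1 bit 4; 28 bits remain
Read 2: bits[12:23] width=11 -> value=645 (bin 01010000101); offset now 23 = byte 2 bit 7; 17 bits remain
Read 3: bits[23:33] width=10 -> value=536 (bin 1000011000); offset now 33 = byte 4 bit 1; 7 bits remain
Read 4: bits[33:38] width=5 -> value=25 (bin 11001); offset now 38 = byte 4 bit 6; 2 bits remain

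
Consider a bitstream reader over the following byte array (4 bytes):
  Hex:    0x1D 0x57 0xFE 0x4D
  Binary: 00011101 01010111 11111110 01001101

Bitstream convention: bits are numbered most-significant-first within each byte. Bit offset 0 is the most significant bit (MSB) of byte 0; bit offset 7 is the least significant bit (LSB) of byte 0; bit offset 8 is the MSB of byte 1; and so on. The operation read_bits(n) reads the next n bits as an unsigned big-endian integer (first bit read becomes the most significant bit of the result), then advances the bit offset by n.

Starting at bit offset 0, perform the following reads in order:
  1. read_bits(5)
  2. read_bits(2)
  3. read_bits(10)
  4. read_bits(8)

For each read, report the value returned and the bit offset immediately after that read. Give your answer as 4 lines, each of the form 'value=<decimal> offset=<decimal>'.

Read 1: bits[0:5] width=5 -> value=3 (bin 00011); offset now 5 = byte 0 bit 5; 27 bits remain
Read 2: bits[5:7] width=2 -> value=2 (bin 10); offset now 7 = byte 0 bit 7; 25 bits remain
Read 3: bits[7:17] width=10 -> value=687 (bin 1010101111); offset now 17 = byte 2 bit 1; 15 bits remain
Read 4: bits[17:25] width=8 -> value=252 (bin 11111100); offset now 25 = byte 3 bit 1; 7 bits remain

Answer: value=3 offset=5
value=2 offset=7
value=687 offset=17
value=252 offset=25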